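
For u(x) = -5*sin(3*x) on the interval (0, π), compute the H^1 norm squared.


||u||_{H^1(0,π)}^2 = 125*π

u'(x) = -15*cos(3*x).
Expand u² and (u')² and integrate term by term on (0, π), using: for integers n ≥ 1, ∫_0^π sin²(nx) dx = ∫_0^π cos²(nx) dx = π/2; for n ≠ n', ∫_0^π sin(nx)sin(n'x) dx = ∫_0^π cos(nx)cos(n'x) dx = 0; and by product-to-sum, ∫_0^π sin(nx)cos(n'x) dx = ½∫_0^π [sin((n+n')x) + sin((n−n')x)] dx, which is 0 when n+n' is even and 2n/(n²−n'²) when n+n' is odd (it need not vanish on (0, π)).
  u² squared terms: (-5)²·∫sin(3x)² dx = 25·π/2 = 25*π/2.
  So ∫_0^π u² dx = 25*π/2.
  (u')² squared terms: (-15)²·∫cos(3x)² dx = 225·π/2 = 225*π/2.
  So ∫_0^π (u')² dx = 225*π/2.
||u||_{H^1}^2 = (25*π/2) + (225*π/2) = 125*π.


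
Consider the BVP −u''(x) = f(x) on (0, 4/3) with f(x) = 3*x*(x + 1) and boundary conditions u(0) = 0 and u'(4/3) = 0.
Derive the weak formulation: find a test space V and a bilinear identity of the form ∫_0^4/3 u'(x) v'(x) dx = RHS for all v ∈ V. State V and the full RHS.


V = {v ∈ H^1(0, 4/3) : v(0) = 0} (test functions vanish at x = 0 where u is specified); weak form: ∫_0^4/3 u'v' dx = ∫_0^4/3 (3*x*(x + 1)) v dx for all v ∈ V.

Multiply both sides by a test function v and integrate from 0 to 4/3:
  ∫_0^4/3 −u''(x) v(x) dx = ∫_0^4/3 f(x) v(x) dx.
Integrate the LHS by parts once:
  ∫_0^4/3 −u'' v dx = −[u'(x) v(x)]_0^4/3 + ∫_0^4/3 u'(x) v'(x) dx.
Thus ∫_0^4/3 u'(x) v'(x) dx = ∫_0^4/3 f(x) v(x) dx + [u'(x) v(x)]_0^4/3.
Choose V so that boundary terms are either known or forced to vanish.
Mixed BC: u(0) = 0 (Dirichlet) and u'(4/3) = 0 (Neumann). Define V = {v ∈ H^1(0, 4/3) : v(0) = 0}. Then [u' v]_0^4/3 = u'(4/3)·v(4/3) − u'(0)·0 = 0.
Weak formulation: find u (satisfying any essential BC) such that ∫_0^4/3 u'(x) v'(x) dx = ∫_0^4/3 f v dx for all v ∈ V (Dirichlet at 0 absorbed into V; the Neumann datum at x = 4/3 is zero, so no boundary term remains).
Substituting f(x) = 3*x*(x + 1), the right-hand side is ∫_0^4/3 (3*x*(x + 1)) v dx.


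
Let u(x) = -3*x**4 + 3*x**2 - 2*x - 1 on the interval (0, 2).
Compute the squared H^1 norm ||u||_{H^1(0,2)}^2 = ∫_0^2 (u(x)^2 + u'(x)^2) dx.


||u||_{H^1}^2 = 34846/15

The H^1 norm (squared) on an interval (0, L) is
  ||u||_{H^1}^2 = ∫_0^L u(x)^2 dx + ∫_0^L u'(x)^2 dx.
Compute u'(x) = -12*x**3 + 6*x - 2.
Then u(x)^2 = 9*x**8 - 18*x**6 + 12*x**5 + 15*x**4 - 12*x**3 - 2*x**2 + 4*x + 1 and u'(x)^2 = 144*x**6 - 144*x**4 + 48*x**3 + 36*x**2 - 24*x + 4.
Integrate each monomial from 0 to 2 using ∫_0^2 c·x^n dx = c·2^(n+1)/(n+1):
  ∫_0^2 u(x)^2 dx = ∫_0^2 (9*x^8 - 18*x^6 + 12*x^5 + 15*x^4 - 12*x^3 - 2*x^2 + 4*x + 1) dx. Term by term:
    ∫_0^2 9*x^8 dx = 512;  ∫_0^2 -18*x^6 dx = -2304/7;  ∫_0^2 12*x^5 dx = 128;
    ∫_0^2 15*x^4 dx = 96;  ∫_0^2 -12*x^3 dx = -48;  ∫_0^2 -2*x^2 dx = -16/3;
    ∫_0^2 4*x dx = 8;  ∫_0^2 1 dx = 2.
  Sum: 512 − 2304/7 + 128 + 96 − 48 − 16/3 + 8 + 2 = 7634/21.
  ∫_0^2 u'(x)^2 dx = ∫_0^2 (144*x^6 - 144*x^4 + 48*x^3 + 36*x^2 - 24*x + 4) dx. Term by term:
    ∫_0^2 144*x^6 dx = 18432/7;  ∫_0^2 -144*x^4 dx = -4608/5;  ∫_0^2 48*x^3 dx = 192;
    ∫_0^2 36*x^2 dx = 96;  ∫_0^2 -24*x dx = -48;  ∫_0^2 4 dx = 8.
  Sum: 18432/7 − 4608/5 + 192 + 96 − 48 + 8 = 68584/35.
Adding: ||u||_{H^1}^2 = 7634/21 + 68584/35 = 34846/15.


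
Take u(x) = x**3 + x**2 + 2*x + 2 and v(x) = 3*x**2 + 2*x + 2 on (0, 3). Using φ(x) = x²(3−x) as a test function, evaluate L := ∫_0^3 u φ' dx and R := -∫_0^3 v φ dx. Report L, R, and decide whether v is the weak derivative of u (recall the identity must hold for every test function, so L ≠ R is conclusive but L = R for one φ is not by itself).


LHS = -1107/10, RHS = -1107/10. Yes, v = u' weakly.

u(x) = x**3 + x**2 + 2*x + 2, classical derivative u'(x) = 3*x**2 + 2*x + 2.
φ(x) = x²(3−x), so φ'(x) = 3*x*(2 - x).
Note φ(0) = φ(3) = 0, so the boundary term u·φ vanishes.
LHS = ∫_0^3 u(x) φ'(x) dx = ∫_0^3 (-3*x^5 + 3*x^4 + 6*x^2 + 12*x) dx. Term by term:
  ∫_0^3 -3*x^5 dx = -729/2;  ∫_0^3 3*x^4 dx = 729/5;  ∫_0^3 6*x^2 dx = 54;
  ∫_0^3 12*x dx = 54.
Sum: -729/2 + 729/5 + 54 + 54 = -1107/10.
So LHS = -1107/10.
∫_0^3 v(x) φ(x) dx = ∫_0^3 (-3*x^5 + 7*x^4 + 4*x^3 + 6*x^2) dx. Term by term:
  ∫_0^3 -3*x^5 dx = -729/2;  ∫_0^3 7*x^4 dx = 1701/5;  ∫_0^3 4*x^3 dx = 81;
  ∫_0^3 6*x^2 dx = 54.
Sum: -729/2 + 1701/5 + 81 + 54 = 1107/10.
So RHS = -∫_0^3 v(x) φ(x) dx = -1107/10.
LHS = RHS, so the identity holds for this test φ.
Moreover u is smooth here and v(x) = u'(x) = 3*x**2 + 2*x + 2 pointwise, so the identity holds for every test function. Hence v is the weak derivative of u.


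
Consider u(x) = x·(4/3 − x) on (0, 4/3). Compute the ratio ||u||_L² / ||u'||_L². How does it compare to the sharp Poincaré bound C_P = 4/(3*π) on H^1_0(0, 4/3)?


||u||_L² / ||u'||_L² = 2*sqrt(10)/15 < C_P = 4/(3*π).

u(x) = x·(4/3 − x), so u'(x) = 4/3 - 2*x.
u(x) = x·(4/3 − x) vanishes at x = 0 and x = 4/3, so u ∈ H^1_0(0, 4/3). Differentiate via the product rule and integrate the resulting polynomials term by term.
  ∫_0^4/3 u² dx = ∫_0^4/3 (x^4 - 8*x^3/3 + 16*x^2/9) dx. Term by term:
    ∫_0^4/3 x^4 dx = 1024/1215;  ∫_0^4/3 -8*x^3/3 dx = -512/243;  ∫_0^4/3 16*x^2/9 dx = 1024/729.
  Sum: 1024/1215 − 512/243 + 1024/729 = 512/3645.
  ∫_0^4/3 (u')² dx = ∫_0^4/3 (4*x^2 - 16*x/3 + 16/9) dx. Term by term:
    ∫_0^4/3 4*x^2 dx = 256/81;  ∫_0^4/3 -16*x/3 dx = -128/27;  ∫_0^4/3 16/9 dx = 64/27.
  Sum: 256/81 − 128/27 + 64/27 = 64/81.
∫_0^4/3 u² dx = 512/3645, so ||u||_L² = 16*sqrt(10)/135.
∫_0^4/3 (u')² dx = 64/81, so ||u'||_L² = 8/9.
Ratio ||u||_L² / ||u'||_L² = 2*sqrt(10)/15.
Sharp Poincaré constant on H^1_0(0, 4/3) is C_P = L/π = 4/(3*π), achieved by sin(3*π/4·x).
A polynomial bump cannot attain the sharp Poincaré constant (only the first sine eigenfunction does), so the ratio is strictly less than C_P, consistent with ||u||_L² ≤ C_P ||u'||_L².


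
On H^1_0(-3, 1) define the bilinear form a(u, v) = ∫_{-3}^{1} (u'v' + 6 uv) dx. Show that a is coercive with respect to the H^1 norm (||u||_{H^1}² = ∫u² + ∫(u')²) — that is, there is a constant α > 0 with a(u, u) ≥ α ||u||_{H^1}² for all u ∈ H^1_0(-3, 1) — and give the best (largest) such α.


α = 1

Coercivity of a(·,·) on H^1_0(-3, 1) means a(u, u) ≥ α ||u||_{H^1}² for every u ∈ H^1_0.
The interval has length L = 4, and Poincaré/coercivity depend only on L. Here a(u, u) = ∫(u')² + (6)·∫u².
Here c = 6 ≥ 1, so a(u,u) = ∫(u')² + c∫u² ≥ ∫(u')² + ∫u² = ||u||_{H^1}², i.e. α = 1 works. No larger α is possible: a(u,u) ≥ α||u||_{H^1}² means (1−α)∫(u')² ≥ (α−c)∫u², and for the modes u_n = sin(nπ(x−x₀)/L) (x₀ the left endpoint) one has ∫u_n²/∫(u_n')² = (L/(nπ))² → 0, so a(u_n,u_n)/||u_n||_{H^1}² → 1. Hence the optimal constant is α = 1.
Therefore α = 1.


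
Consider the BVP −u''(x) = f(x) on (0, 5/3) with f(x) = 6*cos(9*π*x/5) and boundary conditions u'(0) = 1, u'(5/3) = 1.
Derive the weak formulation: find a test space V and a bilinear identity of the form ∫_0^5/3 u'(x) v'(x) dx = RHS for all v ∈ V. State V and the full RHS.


V = H^1(0, 5/3) (v unrestricted at boundary; u is determined up to an additive constant); weak form: ∫_0^5/3 u'v' dx = ∫_0^5/3 (6*cos(9*π*x/5)) v dx + v(5/3) − v(0) for all v ∈ V.

Multiply both sides by a test function v and integrate from 0 to 5/3:
  ∫_0^5/3 −u''(x) v(x) dx = ∫_0^5/3 f(x) v(x) dx.
Integrate the LHS by parts once:
  ∫_0^5/3 −u'' v dx = −[u'(x) v(x)]_0^5/3 + ∫_0^5/3 u'(x) v'(x) dx.
Thus ∫_0^5/3 u'(x) v'(x) dx = ∫_0^5/3 f(x) v(x) dx + [u'(x) v(x)]_0^5/3.
Choose V so that boundary terms are either known or forced to vanish.
u has inhomogeneous Neumann u'(0) = 1, u'(5/3) = 1. [u' v]_0^5/3 = (1)·v(5/3) − (1)·v(0) = v(5/3) − v(0). Take V = H^1(0, 5/3); boundary term becomes part of RHS.
Weak formulation: find u (satisfying any essential BC) such that ∫_0^5/3 u'(x) v'(x) dx = ∫_0^5/3 f v dx + v(5/3) − v(0) for all v ∈ V (Neumann data are natural BCs: they enter the RHS as boundary terms).
Substituting f(x) = 6*cos(9*π*x/5), the right-hand side is ∫_0^5/3 (6*cos(9*π*x/5)) v dx + v(5/3) − v(0).
Compatibility check (pure Neumann): taking v ≡ 1 ∈ V gives 0 = ∫_0^5/3 f dx + (1) − (1), i.e. ∫_0^5/3 f dx must equal u'(0) − u'(5/3) = 0. Indeed ∫_0^5/3 (6*cos(9*π*x/5)) dx = 0, so the data are compatible. The solution is then unique only up to an additive constant (fix it e.g. by requiring ∫_0^5/3 u dx = 0).


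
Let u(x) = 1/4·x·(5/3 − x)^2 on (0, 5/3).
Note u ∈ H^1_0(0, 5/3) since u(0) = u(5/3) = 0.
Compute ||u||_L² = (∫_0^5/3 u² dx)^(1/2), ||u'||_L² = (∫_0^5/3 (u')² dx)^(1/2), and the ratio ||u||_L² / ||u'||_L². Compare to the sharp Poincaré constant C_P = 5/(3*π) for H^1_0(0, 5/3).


||u||_L² / ||u'||_L² = 5*sqrt(14)/42 < C_P = 5/(3*π).

u(x) = 1/4·x·(5/3 − x)^2, so u'(x) = (3*x - 5)*(9*x - 5)/36.
u(x) = 1/4·x·(5/3 − x)^2 vanishes at x = 0 and x = 5/3, so u ∈ H^1_0(0, 5/3). Differentiate via the product rule and integrate the resulting polynomials term by term.
  ∫_0^5/3 u² dx = ∫_0^5/3 (x^6/16 - 5*x^5/12 + 25*x^4/24 - 125*x^3/108 + 625*x^2/1296) dx. Term by term:
    ∫_0^5/3 x^6/16 dx = 78125/244944;  ∫_0^5/3 -5*x^5/12 dx = -78125/52488;  ∫_0^5/3 25*x^4/24 dx = 15625/5832;
    ∫_0^5/3 -125*x^3/108 dx = -78125/34992;  ∫_0^5/3 625*x^2/1296 dx = 78125/104976.
  Sum: 78125/244944 − 78125/52488 + 15625/5832 − 78125/34992 + 78125/104976 = 15625/734832.
  ∫_0^5/3 (u')² dx = ∫_0^5/3 (9*x^4/16 - 5*x^3/2 + 275*x^2/72 - 125*x/54 + 625/1296) dx. Term by term:
    ∫_0^5/3 9*x^4/16 dx = 625/432;  ∫_0^5/3 -5*x^3/2 dx = -3125/648;  ∫_0^5/3 275*x^2/72 dx = 34375/5832;
    ∫_0^5/3 -125*x/54 dx = -3125/972;  ∫_0^5/3 625/1296 dx = 3125/3888.
  Sum: 625/432 − 3125/648 + 34375/5832 − 3125/972 + 3125/3888 = 625/5832.
∫_0^5/3 u² dx = 15625/734832, so ||u||_L² = 125*sqrt(7)/2268.
∫_0^5/3 (u')² dx = 625/5832, so ||u'||_L² = 25*sqrt(2)/108.
Ratio ||u||_L² / ||u'||_L² = 5*sqrt(14)/42.
Sharp Poincaré constant on H^1_0(0, 5/3) is C_P = L/π = 5/(3*π), achieved by sin(3*π/5·x).
A polynomial bump cannot attain the sharp Poincaré constant (only the first sine eigenfunction does), so the ratio is strictly less than C_P, consistent with ||u||_L² ≤ C_P ||u'||_L².


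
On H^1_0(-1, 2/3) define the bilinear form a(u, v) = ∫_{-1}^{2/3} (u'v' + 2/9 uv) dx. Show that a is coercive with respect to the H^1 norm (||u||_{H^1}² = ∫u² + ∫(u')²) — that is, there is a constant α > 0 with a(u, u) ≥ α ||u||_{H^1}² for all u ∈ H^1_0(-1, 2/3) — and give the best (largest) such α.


α = (50 + 81*π^2)/(9*(25 + 9*π^2))

Coercivity of a(·,·) on H^1_0(-1, 2/3) means a(u, u) ≥ α ||u||_{H^1}² for every u ∈ H^1_0.
The interval has length L = 5/3, and Poincaré/coercivity depend only on L. Here a(u, u) = ∫(u')² + (2/9)·∫u².
Here 0 < c = 2/9 < 1. The condition a(u,u) ≥ α||u||_{H^1}² reads (1−α)∫(u')² ≥ (α−c)∫u². Any admissible α is ≤ 1 (rapidly oscillating u have ∫u²/∫(u')² → 0), and α = 1 would force 0 ≥ (1−c)∫u², impossible since c < 1; so 1−α > 0. By the sharp Poincaré inequality on H^1_0 of an interval of length L, ∫(u')² ≥ (π/L)²∫u² with equality for the first sine mode sin(π(x−x₀)/L) (x₀ the left endpoint), so the inequality holds for all u iff (1−α)(π/L)² ≥ α − c, i.e. α ≤ ((π/L)² + c)/((π/L)² + 1) = (1 + c(L/π)²)/(1 + (L/π)²). With (π/L)² = 9*π^2/25 and c = 2/9, the largest admissible constant is α = ((π/L)² + c)/((π/L)² + 1).
Simplifying, α = (50 + 81*π^2)/(9*(25 + 9*π^2)).


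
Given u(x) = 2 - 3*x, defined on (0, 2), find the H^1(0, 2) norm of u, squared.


||u||_{H^1}^2 = 26

The H^1 norm (squared) on an interval (0, L) is
  ||u||_{H^1}^2 = ∫_0^L u(x)^2 dx + ∫_0^L u'(x)^2 dx.
Compute u'(x) = -3.
Then u(x)^2 = 9*x**2 - 12*x + 4 and u'(x)^2 = 9.
Integrate each monomial from 0 to 2 using ∫_0^2 c·x^n dx = c·2^(n+1)/(n+1):
  ∫_0^2 u(x)^2 dx = ∫_0^2 (9*x^2 - 12*x + 4) dx. Term by term:
    ∫_0^2 9*x^2 dx = 24;  ∫_0^2 -12*x dx = -24;  ∫_0^2 4 dx = 8.
  Sum: 24 − 24 + 8 = 8.
  ∫_0^2 u'(x)^2 dx = ∫_0^2 (9) dx. Term by term:
    ∫_0^2 9 dx = 18.
Adding: ||u||_{H^1}^2 = 8 + 18 = 26.


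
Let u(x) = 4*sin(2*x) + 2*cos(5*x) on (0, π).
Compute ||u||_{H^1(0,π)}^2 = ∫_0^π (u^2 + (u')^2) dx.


||u||_{H^1(0,π)}^2 = -1664/21 + 92*π

u'(x) = -10*sin(5*x) + 8*cos(2*x).
Expand u² and (u')² and integrate term by term on (0, π), using: for integers n ≥ 1, ∫_0^π sin²(nx) dx = ∫_0^π cos²(nx) dx = π/2; for n ≠ n', ∫_0^π sin(nx)sin(n'x) dx = ∫_0^π cos(nx)cos(n'x) dx = 0; and by product-to-sum, ∫_0^π sin(nx)cos(n'x) dx = ½∫_0^π [sin((n+n')x) + sin((n−n')x)] dx, which is 0 when n+n' is even and 2n/(n²−n'²) when n+n' is odd (it need not vanish on (0, π)).
  u² squared terms: (2)²·∫cos(5x)² dx = 4·π/2 = 2*π;  (4)²·∫sin(2x)² dx = 16·π/2 = 8*π.
  u² cross terms: 2·(2)·(4)·∫cos(5x)·sin(2x) dx = 16·(-4/21) = -64/21.
  So ∫_0^π u² dx = 2*π + 8*π − 64/21 = -64/21 + 10*π.
  (u')² squared terms: (-10)²·∫sin(5x)² dx = 100·π/2 = 50*π;  (8)²·∫cos(2x)² dx = 64·π/2 = 32*π.
  (u')² cross terms: 2·(-10)·(8)·∫sin(5x)·cos(2x) dx = -160·(10/21) = -1600/21.
  So ∫_0^π (u')² dx = 50*π + 32*π − 1600/21 = -1600/21 + 82*π.
||u||_{H^1}^2 = (-64/21 + 10*π) + (-1600/21 + 82*π) = -1664/21 + 92*π.


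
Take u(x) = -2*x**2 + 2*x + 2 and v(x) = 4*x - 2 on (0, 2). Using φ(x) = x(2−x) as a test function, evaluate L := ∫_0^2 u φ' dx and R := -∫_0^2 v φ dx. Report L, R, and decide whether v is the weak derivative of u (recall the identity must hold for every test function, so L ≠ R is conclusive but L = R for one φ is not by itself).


LHS = 8/3, RHS = -8/3. No, v is not the weak derivative of u.

u(x) = -2*x**2 + 2*x + 2, classical derivative u'(x) = 2 - 4*x.
φ(x) = x(2−x), so φ'(x) = 2 - 2*x.
Note φ(0) = φ(2) = 0, so the boundary term u·φ vanishes.
LHS = ∫_0^2 u(x) φ'(x) dx = ∫_0^2 (4*x^3 - 8*x^2 + 4) dx. Term by term:
  ∫_0^2 4*x^3 dx = 16;  ∫_0^2 -8*x^2 dx = -64/3;  ∫_0^2 4 dx = 8.
Sum: 16 − 64/3 + 8 = 8/3.
So LHS = 8/3.
∫_0^2 v(x) φ(x) dx = ∫_0^2 (-4*x^3 + 10*x^2 - 4*x) dx. Term by term:
  ∫_0^2 -4*x^3 dx = -16;  ∫_0^2 10*x^2 dx = 80/3;  ∫_0^2 -4*x dx = -8.
Sum: -16 + 80/3 − 8 = 8/3.
So RHS = -∫_0^2 v(x) φ(x) dx = -8/3.
LHS − RHS = 16/3 ≠ 0, so the identity fails.
(For a valid weak derivative the identity must hold for EVERY test function, in particular this one. The failure shows v is NOT the weak derivative of u.)
Correct weak derivative would be u'(x) = 2 - 4*x.


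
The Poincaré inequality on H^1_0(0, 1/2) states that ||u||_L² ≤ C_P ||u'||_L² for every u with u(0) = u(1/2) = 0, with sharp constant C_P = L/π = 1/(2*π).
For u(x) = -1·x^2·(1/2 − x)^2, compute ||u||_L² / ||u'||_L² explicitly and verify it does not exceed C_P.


||u||_L² / ||u'||_L² = sqrt(3)/12 < C_P = 1/(2*π).

u(x) = -1·x^2·(1/2 − x)^2, so u'(x) = x*(-8*x^2 + 6*x - 1)/2.
u(x) = -1·x^2·(1/2 − x)^2 vanishes at x = 0 and x = 1/2, so u ∈ H^1_0(0, 1/2). Differentiate via the product rule and integrate the resulting polynomials term by term.
  ∫_0^1/2 u² dx = ∫_0^1/2 (x^8 - 2*x^7 + 3*x^6/2 - x^5/2 + x^4/16) dx. Term by term:
    ∫_0^1/2 x^8 dx = 1/4608;  ∫_0^1/2 -2*x^7 dx = -1/1024;  ∫_0^1/2 3*x^6/2 dx = 3/1792;
    ∫_0^1/2 -x^5/2 dx = -1/768;  ∫_0^1/2 x^4/16 dx = 1/2560.
  Sum: 1/4608 − 1/1024 + 3/1792 − 1/768 + 1/2560 = 1/322560.
  ∫_0^1/2 (u')² dx = ∫_0^1/2 (16*x^6 - 24*x^5 + 13*x^4 - 3*x^3 + x^2/4) dx. Term by term:
    ∫_0^1/2 16*x^6 dx = 1/56;  ∫_0^1/2 -24*x^5 dx = -1/16;  ∫_0^1/2 13*x^4 dx = 13/160;
    ∫_0^1/2 -3*x^3 dx = -3/64;  ∫_0^1/2 x^2/4 dx = 1/96.
  Sum: 1/56 − 1/16 + 13/160 − 3/64 + 1/96 = 1/6720.
∫_0^1/2 u² dx = 1/322560, so ||u||_L² = sqrt(35)/3360.
∫_0^1/2 (u')² dx = 1/6720, so ||u'||_L² = sqrt(105)/840.
Ratio ||u||_L² / ||u'||_L² = sqrt(3)/12.
Sharp Poincaré constant on H^1_0(0, 1/2) is C_P = L/π = 1/(2*π), achieved by sin(2*π·x).
A polynomial bump cannot attain the sharp Poincaré constant (only the first sine eigenfunction does), so the ratio is strictly less than C_P, consistent with ||u||_L² ≤ C_P ||u'||_L².


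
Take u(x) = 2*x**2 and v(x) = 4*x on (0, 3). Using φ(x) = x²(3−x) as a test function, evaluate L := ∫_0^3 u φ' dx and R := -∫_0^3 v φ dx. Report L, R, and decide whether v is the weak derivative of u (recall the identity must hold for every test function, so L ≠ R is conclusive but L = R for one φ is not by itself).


LHS = -243/5, RHS = -243/5. Yes, v = u' weakly.

u(x) = 2*x**2, classical derivative u'(x) = 4*x.
φ(x) = x²(3−x), so φ'(x) = 3*x*(2 - x).
Note φ(0) = φ(3) = 0, so the boundary term u·φ vanishes.
LHS = ∫_0^3 u(x) φ'(x) dx = ∫_0^3 (-6*x^4 + 12*x^3) dx. Term by term:
  ∫_0^3 -6*x^4 dx = -1458/5;  ∫_0^3 12*x^3 dx = 243.
Sum: -1458/5 + 243 = -243/5.
So LHS = -243/5.
∫_0^3 v(x) φ(x) dx = ∫_0^3 (-4*x^4 + 12*x^3) dx. Term by term:
  ∫_0^3 -4*x^4 dx = -972/5;  ∫_0^3 12*x^3 dx = 243.
Sum: -972/5 + 243 = 243/5.
So RHS = -∫_0^3 v(x) φ(x) dx = -243/5.
LHS = RHS, so the identity holds for this test φ.
Moreover u is smooth here and v(x) = u'(x) = 4*x pointwise, so the identity holds for every test function. Hence v is the weak derivative of u.


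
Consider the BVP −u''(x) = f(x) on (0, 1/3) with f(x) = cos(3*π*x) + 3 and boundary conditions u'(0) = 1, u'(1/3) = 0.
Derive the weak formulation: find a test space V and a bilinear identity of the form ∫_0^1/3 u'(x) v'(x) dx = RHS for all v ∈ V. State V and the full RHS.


V = H^1(0, 1/3) (v unrestricted at boundary; u is determined up to an additive constant); weak form: ∫_0^1/3 u'v' dx = ∫_0^1/3 (cos(3*π*x) + 3) v dx − v(0) for all v ∈ V.

Multiply both sides by a test function v and integrate from 0 to 1/3:
  ∫_0^1/3 −u''(x) v(x) dx = ∫_0^1/3 f(x) v(x) dx.
Integrate the LHS by parts once:
  ∫_0^1/3 −u'' v dx = −[u'(x) v(x)]_0^1/3 + ∫_0^1/3 u'(x) v'(x) dx.
Thus ∫_0^1/3 u'(x) v'(x) dx = ∫_0^1/3 f(x) v(x) dx + [u'(x) v(x)]_0^1/3.
Choose V so that boundary terms are either known or forced to vanish.
u has inhomogeneous Neumann u'(0) = 1, u'(1/3) = 0. [u' v]_0^1/3 = (0)·v(1/3) − (1)·v(0) = − v(0). Take V = H^1(0, 1/3); boundary term becomes part of RHS.
Weak formulation: find u (satisfying any essential BC) such that ∫_0^1/3 u'(x) v'(x) dx = ∫_0^1/3 f v dx − v(0) for all v ∈ V (Neumann data are natural BCs: they enter the RHS as boundary terms).
Substituting f(x) = cos(3*π*x) + 3, the right-hand side is ∫_0^1/3 (cos(3*π*x) + 3) v dx − v(0).
Compatibility check (pure Neumann): taking v ≡ 1 ∈ V gives 0 = ∫_0^1/3 f dx + (0) − (1), i.e. ∫_0^1/3 f dx must equal u'(0) − u'(1/3) = 1. Indeed ∫_0^1/3 (cos(3*π*x) + 3) dx = 1, so the data are compatible. The solution is then unique only up to an additive constant (fix it e.g. by requiring ∫_0^1/3 u dx = 0).


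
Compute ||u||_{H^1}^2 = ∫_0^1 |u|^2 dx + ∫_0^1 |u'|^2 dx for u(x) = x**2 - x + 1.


||u||_{H^1}^2 = 31/30

The H^1 norm (squared) on an interval (0, L) is
  ||u||_{H^1}^2 = ∫_0^L u(x)^2 dx + ∫_0^L u'(x)^2 dx.
Compute u'(x) = 2*x - 1.
Then u(x)^2 = x**4 - 2*x**3 + 3*x**2 - 2*x + 1 and u'(x)^2 = 4*x**2 - 4*x + 1.
Integrate each monomial from 0 to 1 using ∫_0^1 c·x^n dx = c·1^(n+1)/(n+1):
  ∫_0^1 u(x)^2 dx = ∫_0^1 (x^4 - 2*x^3 + 3*x^2 - 2*x + 1) dx. Term by term:
    ∫_0^1 x^4 dx = 1/5;  ∫_0^1 -2*x^3 dx = -1/2;  ∫_0^1 3*x^2 dx = 1;
    ∫_0^1 -2*x dx = -1;  ∫_0^1 1 dx = 1.
  Sum: 1/5 − 1/2 + 1 − 1 + 1 = 7/10.
  ∫_0^1 u'(x)^2 dx = ∫_0^1 (4*x^2 - 4*x + 1) dx. Term by term:
    ∫_0^1 4*x^2 dx = 4/3;  ∫_0^1 -4*x dx = -2;  ∫_0^1 1 dx = 1.
  Sum: 4/3 − 2 + 1 = 1/3.
Adding: ||u||_{H^1}^2 = 7/10 + 1/3 = 31/30.


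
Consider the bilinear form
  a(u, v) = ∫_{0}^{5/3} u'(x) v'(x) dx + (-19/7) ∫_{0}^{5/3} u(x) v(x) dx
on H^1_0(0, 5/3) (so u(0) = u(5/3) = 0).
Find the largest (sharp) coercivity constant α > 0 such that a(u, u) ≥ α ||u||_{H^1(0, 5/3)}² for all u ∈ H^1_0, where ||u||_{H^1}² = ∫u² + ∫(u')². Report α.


α = (-475 + 63*π^2)/(7*(25 + 9*π^2))

Coercivity of a(·,·) on H^1_0(0, 5/3) means a(u, u) ≥ α ||u||_{H^1}² for every u ∈ H^1_0.
The interval has length L = 5/3, and Poincaré/coercivity depend only on L. Here a(u, u) = ∫(u')² + (-19/7)·∫u².
Here c = -19/7 < 0 with |c| < (π/L)² = 9*π^2/25, so coercivity still holds. The condition a(u,u) ≥ α||u||_{H^1}² reads (1−α)∫(u')² ≥ (α−c)∫u². Any admissible α is ≤ 1 (rapidly oscillating u have ∫u²/∫(u')² → 0), and α = 1 would force 0 ≥ (1−c)∫u², impossible since c < 1; so 1−α > 0. By the sharp Poincaré inequality on H^1_0 of an interval of length L, ∫(u')² ≥ (π/L)²∫u² with equality for the first sine mode sin(π(x−x₀)/L) (x₀ the left endpoint), so the inequality holds for all u iff (1−α)(π/L)² ≥ α − c, i.e. α ≤ ((π/L)² + c)/((π/L)² + 1) = (1 + c(L/π)²)/(1 + (L/π)²). (Direct route, valid since c ≤ 0: Poincaré gives c∫u² ≥ c(L/π)²∫(u')², so a(u,u) ≥ (1 + c(L/π)²)∫(u')², while ||u||_{H^1}² ≤ (1 + (L/π)²)∫(u')²; dividing yields the same α.) With (π/L)² = 9*π^2/25 and c = -19/7, the largest admissible constant is α = ((π/L)² + c)/((π/L)² + 1).
Simplifying, α = (-475 + 63*π^2)/(7*(25 + 9*π^2)).


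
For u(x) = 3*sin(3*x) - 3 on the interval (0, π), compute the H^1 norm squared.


||u||_{H^1(0,π)}^2 = -12 + 54*π

u'(x) = 9*cos(3*x).
Expand u² and (u')² and integrate term by term on (0, π), using: for integers n ≥ 1, ∫_0^π sin²(nx) dx = ∫_0^π cos²(nx) dx = π/2; for n ≠ n', ∫_0^π sin(nx)sin(n'x) dx = ∫_0^π cos(nx)cos(n'x) dx = 0; and by product-to-sum, ∫_0^π sin(nx)cos(n'x) dx = ½∫_0^π [sin((n+n')x) + sin((n−n')x)] dx, which is 0 when n+n' is even and 2n/(n²−n'²) when n+n' is odd (it need not vanish on (0, π)). For the constant mode: ∫_0^π 1 dx = π, ∫_0^π cos(nx) dx = 0, ∫_0^π sin(nx) dx = (1−(−1)^n)/n.
  u² squared terms: (-3)²·∫1 dx = 9·π = 9*π;  (3)²·∫sin(3x)² dx = 9·π/2 = 9*π/2.
  u² cross terms: 2·(-3)·(3)·∫1·sin(3x) dx = -18·(2/3) = -12.
  So ∫_0^π u² dx = 9*π + 9*π/2 − 12 = -12 + 27*π/2.
  (u')² squared terms: (9)²·∫cos(3x)² dx = 81·π/2 = 81*π/2.
  So ∫_0^π (u')² dx = 81*π/2.
||u||_{H^1}^2 = (-12 + 27*π/2) + (81*π/2) = -12 + 54*π.


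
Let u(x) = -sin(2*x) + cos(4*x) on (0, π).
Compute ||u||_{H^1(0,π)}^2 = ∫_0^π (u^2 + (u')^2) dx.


||u||_{H^1(0,π)}^2 = 11*π

u'(x) = -4*sin(4*x) - 2*cos(2*x).
Expand u² and (u')² and integrate term by term on (0, π), using: for integers n ≥ 1, ∫_0^π sin²(nx) dx = ∫_0^π cos²(nx) dx = π/2; for n ≠ n', ∫_0^π sin(nx)sin(n'x) dx = ∫_0^π cos(nx)cos(n'x) dx = 0; and by product-to-sum, ∫_0^π sin(nx)cos(n'x) dx = ½∫_0^π [sin((n+n')x) + sin((n−n')x)] dx, which is 0 when n+n' is even and 2n/(n²−n'²) when n+n' is odd (it need not vanish on (0, π)).
  u² squared terms: (-1)²·∫sin(2x)² dx = 1·π/2 = π/2;  (1)²·∫cos(4x)² dx = 1·π/2 = π/2.
  u² cross terms: 2·(-1)·(1)·∫sin(2x)·cos(4x) dx = -2·(0) = 0.
  So ∫_0^π u² dx = π/2 + π/2 + 0 = π.
  (u')² squared terms: (-4)²·∫sin(4x)² dx = 16·π/2 = 8*π;  (-2)²·∫cos(2x)² dx = 4·π/2 = 2*π.
  (u')² cross terms: 2·(-4)·(-2)·∫sin(4x)·cos(2x) dx = 16·(0) = 0.
  So ∫_0^π (u')² dx = 8*π + 2*π + 0 = 10*π.
||u||_{H^1}^2 = (π) + (10*π) = 11*π.


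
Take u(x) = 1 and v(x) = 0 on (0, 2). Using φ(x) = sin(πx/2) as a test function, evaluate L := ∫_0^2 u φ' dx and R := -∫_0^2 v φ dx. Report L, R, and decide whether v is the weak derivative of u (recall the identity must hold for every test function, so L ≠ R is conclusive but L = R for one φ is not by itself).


LHS = 0, RHS = 0. Yes, v = u' weakly.

u(x) = 1, classical derivative u'(x) = 0.
φ(x) = sin(πx/2), so φ'(x) = π*cos(π*x/2)/2.
Note φ(0) = φ(2) = 0, so the boundary term u·φ vanishes.
LHS = ∫_0^2 u(x) φ'(x) dx = ∫_0^2 (π*cos(π*x/2)/2) dx. Term by term:
  ∫_0^2 π*cos(π*x/2)/2 dx = 0.
So LHS = 0.
∫_0^2 v(x) φ(x) dx = ∫_0^2 (0) dx. Term by term:
  ∫_0^2 0 dx = 0.
So RHS = -∫_0^2 v(x) φ(x) dx = 0.
LHS = RHS, so the identity holds for this test φ.
Moreover u is smooth here and v(x) = u'(x) = 0 pointwise, so the identity holds for every test function. Hence v is the weak derivative of u.


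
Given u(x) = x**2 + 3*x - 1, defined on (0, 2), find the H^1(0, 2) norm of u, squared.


||u||_{H^1}^2 = 1376/15

The H^1 norm (squared) on an interval (0, L) is
  ||u||_{H^1}^2 = ∫_0^L u(x)^2 dx + ∫_0^L u'(x)^2 dx.
Compute u'(x) = 2*x + 3.
Then u(x)^2 = x**4 + 6*x**3 + 7*x**2 - 6*x + 1 and u'(x)^2 = 4*x**2 + 12*x + 9.
Integrate each monomial from 0 to 2 using ∫_0^2 c·x^n dx = c·2^(n+1)/(n+1):
  ∫_0^2 u(x)^2 dx = ∫_0^2 (x^4 + 6*x^3 + 7*x^2 - 6*x + 1) dx. Term by term:
    ∫_0^2 x^4 dx = 32/5;  ∫_0^2 6*x^3 dx = 24;  ∫_0^2 7*x^2 dx = 56/3;
    ∫_0^2 -6*x dx = -12;  ∫_0^2 1 dx = 2.
  Sum: 32/5 + 24 + 56/3 − 12 + 2 = 586/15.
  ∫_0^2 u'(x)^2 dx = ∫_0^2 (4*x^2 + 12*x + 9) dx. Term by term:
    ∫_0^2 4*x^2 dx = 32/3;  ∫_0^2 12*x dx = 24;  ∫_0^2 9 dx = 18.
  Sum: 32/3 + 24 + 18 = 158/3.
Adding: ||u||_{H^1}^2 = 586/15 + 158/3 = 1376/15.


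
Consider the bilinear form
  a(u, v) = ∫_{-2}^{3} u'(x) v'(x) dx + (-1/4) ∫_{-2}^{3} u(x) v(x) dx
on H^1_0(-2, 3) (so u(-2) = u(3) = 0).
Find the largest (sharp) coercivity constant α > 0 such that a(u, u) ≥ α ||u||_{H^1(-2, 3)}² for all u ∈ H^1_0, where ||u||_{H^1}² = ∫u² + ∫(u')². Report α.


α = (-25/4 + π^2)/(π^2 + 25)

Coercivity of a(·,·) on H^1_0(-2, 3) means a(u, u) ≥ α ||u||_{H^1}² for every u ∈ H^1_0.
The interval has length L = 5, and Poincaré/coercivity depend only on L. Here a(u, u) = ∫(u')² + (-1/4)·∫u².
Here c = -1/4 < 0 with |c| < (π/L)² = π^2/25, so coercivity still holds. The condition a(u,u) ≥ α||u||_{H^1}² reads (1−α)∫(u')² ≥ (α−c)∫u². Any admissible α is ≤ 1 (rapidly oscillating u have ∫u²/∫(u')² → 0), and α = 1 would force 0 ≥ (1−c)∫u², impossible since c < 1; so 1−α > 0. By the sharp Poincaré inequality on H^1_0 of an interval of length L, ∫(u')² ≥ (π/L)²∫u² with equality for the first sine mode sin(π(x−x₀)/L) (x₀ the left endpoint), so the inequality holds for all u iff (1−α)(π/L)² ≥ α − c, i.e. α ≤ ((π/L)² + c)/((π/L)² + 1) = (1 + c(L/π)²)/(1 + (L/π)²). (Direct route, valid since c ≤ 0: Poincaré gives c∫u² ≥ c(L/π)²∫(u')², so a(u,u) ≥ (1 + c(L/π)²)∫(u')², while ||u||_{H^1}² ≤ (1 + (L/π)²)∫(u')²; dividing yields the same α.) With (π/L)² = π^2/25 and c = -1/4, the largest admissible constant is α = ((π/L)² + c)/((π/L)² + 1).
Simplifying, α = (-25/4 + π^2)/(π^2 + 25).


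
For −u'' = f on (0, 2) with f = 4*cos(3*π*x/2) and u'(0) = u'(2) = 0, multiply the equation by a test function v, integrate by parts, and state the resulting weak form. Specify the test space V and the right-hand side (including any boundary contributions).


V = H^1(0, 2) (no boundary constraint on v; u is determined up to an additive constant); weak form: ∫_0^2 u'v' dx = ∫_0^2 (4*cos(3*π*x/2)) v dx for all v ∈ V.

Multiply both sides by a test function v and integrate from 0 to 2:
  ∫_0^2 −u''(x) v(x) dx = ∫_0^2 f(x) v(x) dx.
Integrate the LHS by parts once:
  ∫_0^2 −u'' v dx = −[u'(x) v(x)]_0^2 + ∫_0^2 u'(x) v'(x) dx.
Thus ∫_0^2 u'(x) v'(x) dx = ∫_0^2 f(x) v(x) dx + [u'(x) v(x)]_0^2.
Choose V so that boundary terms are either known or forced to vanish.
u has homogeneous Neumann: u'(0) = u'(2) = 0. So [u' v]_0^2 = 0·v(2) − 0·v(0) = 0 for any v; take V = H^1(0, 2).
Weak formulation: find u (satisfying any essential BC) such that ∫_0^2 u'(x) v'(x) dx = ∫_0^2 f v dx for all v ∈ V (homogeneous Neumann, so boundary terms vanish).
Substituting f(x) = 4*cos(3*π*x/2), the right-hand side is ∫_0^2 (4*cos(3*π*x/2)) v dx.
Compatibility check (pure Neumann): taking v ≡ 1 ∈ V gives 0 = ∫_0^2 f dx + (0) − (0), i.e. ∫_0^2 f dx must equal u'(0) − u'(2) = 0. Indeed ∫_0^2 (4*cos(3*π*x/2)) dx = 0, so the data are compatible. The solution is then unique only up to an additive constant (fix it e.g. by requiring ∫_0^2 u dx = 0).


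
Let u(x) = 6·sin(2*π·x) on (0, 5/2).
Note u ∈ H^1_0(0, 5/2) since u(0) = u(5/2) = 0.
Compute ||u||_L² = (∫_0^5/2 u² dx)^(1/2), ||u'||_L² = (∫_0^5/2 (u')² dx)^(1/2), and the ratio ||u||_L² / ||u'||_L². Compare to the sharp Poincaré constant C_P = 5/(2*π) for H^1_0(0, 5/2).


||u||_L² / ||u'||_L² = 1/(2*π) < C_P = 5/(2*π).

u(x) = 6·sin(2*π·x), so u'(x) = 12*π*cos(2*π*x).
Writing u(x) = A·sin(kπx/L) with A = 6 and k = 5, use ∫_0^L sin²(kπx/L) dx = L/2 and ∫_0^L cos²(kπx/L) dx = L/2.
u² = 36·sin²(2*π·x) and (u')² = 144*π^2·cos²(2*π·x), and each of sin², cos² integrates to L/2 = 5/4 over (0, 5/2).
∫_0^5/2 u² dx = 45, so ||u||_L² = 3*sqrt(5).
∫_0^5/2 (u')² dx = 180*π^2, so ||u'||_L² = 6*sqrt(5)*π.
Ratio ||u||_L² / ||u'||_L² = 1/(2*π).
Sharp Poincaré constant on H^1_0(0, 5/2) is C_P = L/π = 5/(2*π), achieved by sin(2*π/5·x).
This is the k = 5 harmonic; the ratio L/(kπ) is strictly less than C_P = L/π, consistent with the sharp inequality ||u||_L² ≤ C_P ||u'||_L².


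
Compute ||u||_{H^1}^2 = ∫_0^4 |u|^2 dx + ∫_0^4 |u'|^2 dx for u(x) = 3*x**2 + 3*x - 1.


||u||_{H^1}^2 = 20536/5

The H^1 norm (squared) on an interval (0, L) is
  ||u||_{H^1}^2 = ∫_0^L u(x)^2 dx + ∫_0^L u'(x)^2 dx.
Compute u'(x) = 6*x + 3.
Then u(x)^2 = 9*x**4 + 18*x**3 + 3*x**2 - 6*x + 1 and u'(x)^2 = 36*x**2 + 36*x + 9.
Integrate each monomial from 0 to 4 using ∫_0^4 c·x^n dx = c·4^(n+1)/(n+1):
  ∫_0^4 u(x)^2 dx = ∫_0^4 (9*x^4 + 18*x^3 + 3*x^2 - 6*x + 1) dx. Term by term:
    ∫_0^4 9*x^4 dx = 9216/5;  ∫_0^4 18*x^3 dx = 1152;  ∫_0^4 3*x^2 dx = 64;
    ∫_0^4 -6*x dx = -48;  ∫_0^4 1 dx = 4.
  Sum: 9216/5 + 1152 + 64 − 48 + 4 = 15076/5.
  ∫_0^4 u'(x)^2 dx = ∫_0^4 (36*x^2 + 36*x + 9) dx. Term by term:
    ∫_0^4 36*x^2 dx = 768;  ∫_0^4 36*x dx = 288;  ∫_0^4 9 dx = 36.
  Sum: 768 + 288 + 36 = 1092.
Adding: ||u||_{H^1}^2 = 15076/5 + 1092 = 20536/5.


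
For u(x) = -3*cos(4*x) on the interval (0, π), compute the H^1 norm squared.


||u||_{H^1(0,π)}^2 = 153*π/2

u'(x) = 12*sin(4*x).
Expand u² and (u')² and integrate term by term on (0, π), using: for integers n ≥ 1, ∫_0^π sin²(nx) dx = ∫_0^π cos²(nx) dx = π/2; for n ≠ n', ∫_0^π sin(nx)sin(n'x) dx = ∫_0^π cos(nx)cos(n'x) dx = 0; and by product-to-sum, ∫_0^π sin(nx)cos(n'x) dx = ½∫_0^π [sin((n+n')x) + sin((n−n')x)] dx, which is 0 when n+n' is even and 2n/(n²−n'²) when n+n' is odd (it need not vanish on (0, π)).
  u² squared terms: (-3)²·∫cos(4x)² dx = 9·π/2 = 9*π/2.
  So ∫_0^π u² dx = 9*π/2.
  (u')² squared terms: (12)²·∫sin(4x)² dx = 144·π/2 = 72*π.
  So ∫_0^π (u')² dx = 72*π.
||u||_{H^1}^2 = (9*π/2) + (72*π) = 153*π/2.


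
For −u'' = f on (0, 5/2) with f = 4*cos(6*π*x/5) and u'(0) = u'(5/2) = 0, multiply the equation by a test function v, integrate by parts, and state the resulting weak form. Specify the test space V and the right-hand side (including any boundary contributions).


V = H^1(0, 5/2) (no boundary constraint on v; u is determined up to an additive constant); weak form: ∫_0^5/2 u'v' dx = ∫_0^5/2 (4*cos(6*π*x/5)) v dx for all v ∈ V.

Multiply both sides by a test function v and integrate from 0 to 5/2:
  ∫_0^5/2 −u''(x) v(x) dx = ∫_0^5/2 f(x) v(x) dx.
Integrate the LHS by parts once:
  ∫_0^5/2 −u'' v dx = −[u'(x) v(x)]_0^5/2 + ∫_0^5/2 u'(x) v'(x) dx.
Thus ∫_0^5/2 u'(x) v'(x) dx = ∫_0^5/2 f(x) v(x) dx + [u'(x) v(x)]_0^5/2.
Choose V so that boundary terms are either known or forced to vanish.
u has homogeneous Neumann: u'(0) = u'(5/2) = 0. So [u' v]_0^5/2 = 0·v(5/2) − 0·v(0) = 0 for any v; take V = H^1(0, 5/2).
Weak formulation: find u (satisfying any essential BC) such that ∫_0^5/2 u'(x) v'(x) dx = ∫_0^5/2 f v dx for all v ∈ V (homogeneous Neumann, so boundary terms vanish).
Substituting f(x) = 4*cos(6*π*x/5), the right-hand side is ∫_0^5/2 (4*cos(6*π*x/5)) v dx.
Compatibility check (pure Neumann): taking v ≡ 1 ∈ V gives 0 = ∫_0^5/2 f dx + (0) − (0), i.e. ∫_0^5/2 f dx must equal u'(0) − u'(5/2) = 0. Indeed ∫_0^5/2 (4*cos(6*π*x/5)) dx = 0, so the data are compatible. The solution is then unique only up to an additive constant (fix it e.g. by requiring ∫_0^5/2 u dx = 0).


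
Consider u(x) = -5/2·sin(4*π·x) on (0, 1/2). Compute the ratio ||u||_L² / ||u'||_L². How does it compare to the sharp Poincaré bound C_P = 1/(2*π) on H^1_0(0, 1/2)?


||u||_L² / ||u'||_L² = 1/(4*π) < C_P = 1/(2*π).

u(x) = -5/2·sin(4*π·x), so u'(x) = -10*π*cos(4*π*x).
Writing u(x) = A·sin(kπx/L) with A = -5/2 and k = 2, use ∫_0^L sin²(kπx/L) dx = L/2 and ∫_0^L cos²(kπx/L) dx = L/2.
u² = 25/4·sin²(4*π·x) and (u')² = 100*π^2·cos²(4*π·x), and each of sin², cos² integrates to L/2 = 1/4 over (0, 1/2).
∫_0^1/2 u² dx = 25/16, so ||u||_L² = 5/4.
∫_0^1/2 (u')² dx = 25*π^2, so ||u'||_L² = 5*π.
Ratio ||u||_L² / ||u'||_L² = 1/(4*π).
Sharp Poincaré constant on H^1_0(0, 1/2) is C_P = L/π = 1/(2*π), achieved by sin(2*π·x).
This is the k = 2 harmonic; the ratio L/(kπ) is strictly less than C_P = L/π, consistent with the sharp inequality ||u||_L² ≤ C_P ||u'||_L².


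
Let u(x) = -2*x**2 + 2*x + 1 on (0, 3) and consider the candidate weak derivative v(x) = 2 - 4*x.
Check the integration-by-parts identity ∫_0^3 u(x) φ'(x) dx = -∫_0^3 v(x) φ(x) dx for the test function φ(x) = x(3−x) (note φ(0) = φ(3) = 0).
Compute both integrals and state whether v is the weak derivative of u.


LHS = 18, RHS = 18. Yes, v = u' weakly.

u(x) = -2*x**2 + 2*x + 1, classical derivative u'(x) = 2 - 4*x.
φ(x) = x(3−x), so φ'(x) = 3 - 2*x.
Note φ(0) = φ(3) = 0, so the boundary term u·φ vanishes.
LHS = ∫_0^3 u(x) φ'(x) dx = ∫_0^3 (4*x^3 - 10*x^2 + 4*x + 3) dx. Term by term:
  ∫_0^3 4*x^3 dx = 81;  ∫_0^3 -10*x^2 dx = -90;  ∫_0^3 4*x dx = 18;
  ∫_0^3 3 dx = 9.
Sum: 81 − 90 + 18 + 9 = 18.
So LHS = 18.
∫_0^3 v(x) φ(x) dx = ∫_0^3 (4*x^3 - 14*x^2 + 6*x) dx. Term by term:
  ∫_0^3 4*x^3 dx = 81;  ∫_0^3 -14*x^2 dx = -126;  ∫_0^3 6*x dx = 27.
Sum: 81 − 126 + 27 = -18.
So RHS = -∫_0^3 v(x) φ(x) dx = 18.
LHS = RHS, so the identity holds for this test φ.
Moreover u is smooth here and v(x) = u'(x) = 2 - 4*x pointwise, so the identity holds for every test function. Hence v is the weak derivative of u.


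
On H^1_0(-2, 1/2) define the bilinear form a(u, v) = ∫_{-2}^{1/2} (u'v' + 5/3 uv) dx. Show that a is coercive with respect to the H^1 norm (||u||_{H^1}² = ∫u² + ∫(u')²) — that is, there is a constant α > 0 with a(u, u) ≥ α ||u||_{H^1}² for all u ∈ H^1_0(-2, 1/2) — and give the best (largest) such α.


α = 1

Coercivity of a(·,·) on H^1_0(-2, 1/2) means a(u, u) ≥ α ||u||_{H^1}² for every u ∈ H^1_0.
The interval has length L = 5/2, and Poincaré/coercivity depend only on L. Here a(u, u) = ∫(u')² + (5/3)·∫u².
Here c = 5/3 ≥ 1, so a(u,u) = ∫(u')² + c∫u² ≥ ∫(u')² + ∫u² = ||u||_{H^1}², i.e. α = 1 works. No larger α is possible: a(u,u) ≥ α||u||_{H^1}² means (1−α)∫(u')² ≥ (α−c)∫u², and for the modes u_n = sin(nπ(x−x₀)/L) (x₀ the left endpoint) one has ∫u_n²/∫(u_n')² = (L/(nπ))² → 0, so a(u_n,u_n)/||u_n||_{H^1}² → 1. Hence the optimal constant is α = 1.
Therefore α = 1.


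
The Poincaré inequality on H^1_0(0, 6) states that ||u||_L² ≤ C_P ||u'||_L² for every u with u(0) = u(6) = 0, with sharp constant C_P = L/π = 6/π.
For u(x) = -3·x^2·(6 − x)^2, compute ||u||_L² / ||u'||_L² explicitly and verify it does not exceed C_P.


||u||_L² / ||u'||_L² = sqrt(3) < C_P = 6/π.

u(x) = -3·x^2·(6 − x)^2, so u'(x) = 12*x*(-x^2 + 9*x - 18).
u(x) = -3·x^2·(6 − x)^2 vanishes at x = 0 and x = 6, so u ∈ H^1_0(0, 6). Differentiate via the product rule and integrate the resulting polynomials term by term.
  ∫_0^6 u² dx = ∫_0^6 (9*x^8 - 216*x^7 + 1944*x^6 - 7776*x^5 + 11664*x^4) dx. Term by term:
    ∫_0^6 9*x^8 dx = 10077696;  ∫_0^6 -216*x^7 dx = -45349632;  ∫_0^6 1944*x^6 dx = 544195584/7;
    ∫_0^6 -7776*x^5 dx = -60466176;  ∫_0^6 11664*x^4 dx = 90699264/5.
  Sum: 10077696 − 45349632 + 544195584/7 − 60466176 + 90699264/5 = 5038848/35.
  ∫_0^6 (u')² dx = ∫_0^6 (144*x^6 - 2592*x^5 + 16848*x^4 - 46656*x^3 + 46656*x^2) dx. Term by term:
    ∫_0^6 144*x^6 dx = 40310784/7;  ∫_0^6 -2592*x^5 dx = -20155392;  ∫_0^6 16848*x^4 dx = 131010048/5;
    ∫_0^6 -46656*x^3 dx = -15116544;  ∫_0^6 46656*x^2 dx = 3359232.
  Sum: 40310784/7 − 20155392 + 131010048/5 − 15116544 + 3359232 = 1679616/35.
∫_0^6 u² dx = 5038848/35, so ||u||_L² = 1296*sqrt(105)/35.
∫_0^6 (u')² dx = 1679616/35, so ||u'||_L² = 1296*sqrt(35)/35.
Ratio ||u||_L² / ||u'||_L² = sqrt(3).
Sharp Poincaré constant on H^1_0(0, 6) is C_P = L/π = 6/π, achieved by sin(π/6·x).
A polynomial bump cannot attain the sharp Poincaré constant (only the first sine eigenfunction does), so the ratio is strictly less than C_P, consistent with ||u||_L² ≤ C_P ||u'||_L².


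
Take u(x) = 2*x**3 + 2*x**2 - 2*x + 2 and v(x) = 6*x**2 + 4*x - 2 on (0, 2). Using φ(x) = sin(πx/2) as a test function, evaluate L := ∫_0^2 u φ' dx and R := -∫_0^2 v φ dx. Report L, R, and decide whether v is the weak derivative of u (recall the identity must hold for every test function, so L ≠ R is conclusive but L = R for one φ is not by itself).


LHS = -56/π + 192/π^3, RHS = -56/π + 192/π^3. Yes, v = u' weakly.

u(x) = 2*x**3 + 2*x**2 - 2*x + 2, classical derivative u'(x) = 6*x**2 + 4*x - 2.
φ(x) = sin(πx/2), so φ'(x) = π*cos(π*x/2)/2.
Note φ(0) = φ(2) = 0, so the boundary term u·φ vanishes.
LHS = ∫_0^2 u(x) φ'(x) dx = ∫_0^2 (π*x^3*cos(π*x/2) + π*x^2*cos(π*x/2) - π*x*cos(π*x/2) + π*cos(π*x/2)) dx. Term by term:
  ∫_0^2 π*cos(π*x/2) dx = 0;  ∫_0^2 π*x^2*cos(π*x/2) dx = -16/π;  ∫_0^2 π*x^3*cos(π*x/2) dx = -48/π + 192/π^3;
  ∫_0^2 -π*x*cos(π*x/2) dx = 8/π.
Sum: 0 − 16/π + -48/π + 192/π^3 + 8/π = -56/π + 192/π^3.
So LHS = -56/π + 192/π^3.
∫_0^2 v(x) φ(x) dx = ∫_0^2 (6*x^2*sin(π*x/2) + 4*x*sin(π*x/2) - 2*sin(π*x/2)) dx. Term by term:
  ∫_0^2 -2*sin(π*x/2) dx = -8/π;  ∫_0^2 4*x*sin(π*x/2) dx = 16/π;  ∫_0^2 6*x^2*sin(π*x/2) dx = -192/π^3 + 48/π.
Sum: -8/π + 16/π + -192/π^3 + 48/π = -192/π^3 + 56/π.
So RHS = -∫_0^2 v(x) φ(x) dx = -56/π + 192/π^3.
LHS = RHS, so the identity holds for this test φ.
Moreover u is smooth here and v(x) = u'(x) = 6*x**2 + 4*x - 2 pointwise, so the identity holds for every test function. Hence v is the weak derivative of u.


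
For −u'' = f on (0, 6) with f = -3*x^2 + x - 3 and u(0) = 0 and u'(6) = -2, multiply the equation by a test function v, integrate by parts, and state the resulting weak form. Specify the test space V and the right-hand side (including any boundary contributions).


V = {v ∈ H^1(0, 6) : v(0) = 0} (test functions vanish at x = 0 where u is specified); weak form: ∫_0^6 u'v' dx = ∫_0^6 (-3*x^2 + x - 3) v dx − 2·v(6) for all v ∈ V.

Multiply both sides by a test function v and integrate from 0 to 6:
  ∫_0^6 −u''(x) v(x) dx = ∫_0^6 f(x) v(x) dx.
Integrate the LHS by parts once:
  ∫_0^6 −u'' v dx = −[u'(x) v(x)]_0^6 + ∫_0^6 u'(x) v'(x) dx.
Thus ∫_0^6 u'(x) v'(x) dx = ∫_0^6 f(x) v(x) dx + [u'(x) v(x)]_0^6.
Choose V so that boundary terms are either known or forced to vanish.
Mixed BC: u(0) = 0 (Dirichlet) and u'(6) = -2 (Neumann). Define V = {v ∈ H^1(0, 6) : v(0) = 0}. Then [u' v]_0^6 = u'(6)·v(6) − u'(0)·0 = − 2·v(6).
Weak formulation: find u (satisfying any essential BC) such that ∫_0^6 u'(x) v'(x) dx = ∫_0^6 f v dx − 2·v(6) for all v ∈ V (Dirichlet at 0 absorbed into V; Neumann datum at x = 6 contributes the boundary term).
Substituting f(x) = -3*x^2 + x - 3, the right-hand side is ∫_0^6 (-3*x^2 + x - 3) v dx − 2·v(6).
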